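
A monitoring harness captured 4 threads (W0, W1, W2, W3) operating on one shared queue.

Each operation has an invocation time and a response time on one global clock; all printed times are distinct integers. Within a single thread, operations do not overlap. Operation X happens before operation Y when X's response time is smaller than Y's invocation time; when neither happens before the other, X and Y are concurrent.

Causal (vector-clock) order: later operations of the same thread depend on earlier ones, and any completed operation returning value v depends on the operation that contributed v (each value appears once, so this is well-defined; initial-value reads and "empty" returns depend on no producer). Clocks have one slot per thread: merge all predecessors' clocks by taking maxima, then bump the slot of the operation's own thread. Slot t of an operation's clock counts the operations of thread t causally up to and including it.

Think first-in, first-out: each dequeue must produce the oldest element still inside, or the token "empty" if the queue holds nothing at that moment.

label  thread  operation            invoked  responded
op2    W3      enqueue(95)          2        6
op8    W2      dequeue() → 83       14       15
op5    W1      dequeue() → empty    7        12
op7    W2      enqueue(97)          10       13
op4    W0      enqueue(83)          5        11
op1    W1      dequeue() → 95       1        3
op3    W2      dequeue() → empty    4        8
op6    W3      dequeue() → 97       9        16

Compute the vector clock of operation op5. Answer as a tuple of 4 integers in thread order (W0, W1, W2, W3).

(0, 2, 0, 1)

VC(op2, invoked at 2): no causal predecessors; +1 on W3 → (0, 0, 0, 1)
VC(op3, invoked at 4): no causal predecessors; +1 on W2 → (0, 0, 1, 0)
VC(op4, invoked at 5): no causal predecessors; +1 on W0 → (1, 0, 0, 0)
from VC(op3)=(0, 0, 1, 0), op7 (invoked 10) maxes components and bumps W2 → (0, 0, 2, 0)
from VC(op2)=(0, 0, 0, 1), op1 (invoked 1) maxes components and bumps W1 → (0, 1, 0, 1)
from VC(op1)=(0, 1, 0, 1), op5 (invoked 7) maxes components and bumps W1 → (0, 2, 0, 1)
from VC(op2)=(0, 0, 0, 1), VC(op7)=(0, 0, 2, 0), op6 (invoked 9) maxes components and bumps W3 → (0, 0, 2, 2)
from VC(op4)=(1, 0, 0, 0), VC(op7)=(0, 0, 2, 0), op8 (invoked 14) maxes components and bumps W2 → (1, 0, 3, 0)
target: VC(op5) = (0, 2, 0, 1)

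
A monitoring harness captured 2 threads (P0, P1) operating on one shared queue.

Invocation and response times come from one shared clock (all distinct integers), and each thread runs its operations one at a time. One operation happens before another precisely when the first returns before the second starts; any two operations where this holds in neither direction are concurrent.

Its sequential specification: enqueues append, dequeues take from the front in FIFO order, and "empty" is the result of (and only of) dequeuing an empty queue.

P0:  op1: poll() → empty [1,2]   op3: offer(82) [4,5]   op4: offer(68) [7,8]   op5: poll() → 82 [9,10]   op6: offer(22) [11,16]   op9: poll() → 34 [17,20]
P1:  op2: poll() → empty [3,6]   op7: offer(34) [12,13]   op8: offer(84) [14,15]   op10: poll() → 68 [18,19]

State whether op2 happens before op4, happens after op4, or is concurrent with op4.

before

op2 spans [3,6], op4 spans [7,8]
resp(op2)=6 < inv(op4)=7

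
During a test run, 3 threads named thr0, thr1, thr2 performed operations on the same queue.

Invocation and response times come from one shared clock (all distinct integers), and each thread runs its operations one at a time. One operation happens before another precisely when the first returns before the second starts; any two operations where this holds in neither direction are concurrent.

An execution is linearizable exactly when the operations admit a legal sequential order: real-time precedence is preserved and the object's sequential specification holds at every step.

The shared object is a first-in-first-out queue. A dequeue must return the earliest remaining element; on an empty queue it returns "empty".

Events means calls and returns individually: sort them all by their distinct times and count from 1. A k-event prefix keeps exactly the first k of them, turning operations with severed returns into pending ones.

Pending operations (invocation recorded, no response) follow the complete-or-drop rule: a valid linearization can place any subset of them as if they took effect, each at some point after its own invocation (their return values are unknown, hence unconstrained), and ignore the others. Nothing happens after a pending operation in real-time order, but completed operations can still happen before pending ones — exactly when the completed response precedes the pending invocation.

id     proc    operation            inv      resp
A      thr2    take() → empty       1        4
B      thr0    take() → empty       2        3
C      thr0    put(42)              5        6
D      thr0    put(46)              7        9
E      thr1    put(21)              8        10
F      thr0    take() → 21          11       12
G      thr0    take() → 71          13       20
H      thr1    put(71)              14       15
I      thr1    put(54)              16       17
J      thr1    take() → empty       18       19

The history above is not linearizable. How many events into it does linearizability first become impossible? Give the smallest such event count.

one valid order for events 1..11 is A, B, C, D, E:
after step 1 (A take() → empty): queue <>
after step 2 (B take() → empty): queue <>
after step 3 (C put(42)): queue <42>
after step 4 (D put(46)): queue <42,46>
after step 5 (E put(21)): queue <42,46,21>
once event 12 joins (F's response, time 12), exhaustive search finds no witness
e.g. A, B, C, D, E, F: illegal at step 6, since F take() → 21 cannot apply there
e.g. A, B, C, E, D, F: illegal at step 6, since F take() → 21 cannot apply there

12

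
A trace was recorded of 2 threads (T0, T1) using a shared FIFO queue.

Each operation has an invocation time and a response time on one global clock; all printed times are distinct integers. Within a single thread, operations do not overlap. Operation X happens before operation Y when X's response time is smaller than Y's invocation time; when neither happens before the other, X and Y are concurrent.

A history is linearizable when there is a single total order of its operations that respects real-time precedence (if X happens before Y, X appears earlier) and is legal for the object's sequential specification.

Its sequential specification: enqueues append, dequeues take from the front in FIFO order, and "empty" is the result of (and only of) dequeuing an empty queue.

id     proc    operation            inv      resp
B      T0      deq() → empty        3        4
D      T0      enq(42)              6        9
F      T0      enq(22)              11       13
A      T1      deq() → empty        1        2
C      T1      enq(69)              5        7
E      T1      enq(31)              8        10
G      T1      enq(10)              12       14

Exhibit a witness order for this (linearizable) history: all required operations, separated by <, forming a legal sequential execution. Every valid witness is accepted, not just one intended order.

step 1: A deq() → empty — queue <>
step 2: B deq() → empty — queue <>
step 3: C enq(69) — queue <69>
step 4: D enq(42) — queue <69,42>
step 5: E enq(31) — queue <69,42,31>
step 6: F enq(22) — queue <69,42,31,22>
step 7: G enq(10) — queue <69,42,31,22,10>

A < B < C < D < E < F < G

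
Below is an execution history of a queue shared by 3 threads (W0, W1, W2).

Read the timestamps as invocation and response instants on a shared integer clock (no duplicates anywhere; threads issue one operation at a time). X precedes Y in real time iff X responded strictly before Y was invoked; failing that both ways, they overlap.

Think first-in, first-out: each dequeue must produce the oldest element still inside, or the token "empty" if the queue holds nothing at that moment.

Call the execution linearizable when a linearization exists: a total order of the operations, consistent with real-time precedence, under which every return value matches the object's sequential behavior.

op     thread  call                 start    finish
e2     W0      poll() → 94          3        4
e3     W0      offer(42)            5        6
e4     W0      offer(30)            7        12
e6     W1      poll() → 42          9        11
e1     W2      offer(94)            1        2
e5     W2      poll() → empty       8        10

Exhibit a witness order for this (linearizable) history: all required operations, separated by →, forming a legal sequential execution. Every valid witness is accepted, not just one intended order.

after step 1 (e1 offer(94)): queue <94>
after step 2 (e2 poll() → 94): queue <>
after step 3 (e3 offer(42)): queue <42>
after step 4 (e6 poll() → 42): queue <>
after step 5 (e5 poll() → empty): queue <>
after step 6 (e4 offer(30)): queue <30>

e1 → e2 → e3 → e6 → e5 → e4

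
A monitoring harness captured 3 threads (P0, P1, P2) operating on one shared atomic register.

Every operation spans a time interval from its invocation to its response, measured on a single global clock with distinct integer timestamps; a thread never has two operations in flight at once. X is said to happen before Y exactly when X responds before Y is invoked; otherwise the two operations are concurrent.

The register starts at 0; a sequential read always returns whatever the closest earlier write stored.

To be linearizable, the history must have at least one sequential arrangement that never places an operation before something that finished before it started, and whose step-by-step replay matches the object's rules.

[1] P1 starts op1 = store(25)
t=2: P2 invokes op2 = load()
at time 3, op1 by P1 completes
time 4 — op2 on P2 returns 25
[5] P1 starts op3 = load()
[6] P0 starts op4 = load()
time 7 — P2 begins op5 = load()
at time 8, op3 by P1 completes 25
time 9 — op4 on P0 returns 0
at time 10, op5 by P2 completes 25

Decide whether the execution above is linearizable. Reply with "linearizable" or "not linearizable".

not linearizable

prefix check: 1..8 passes, 1..9 fails once op4's time-9 response joins
no legal order exists: 4 real-time-consistent candidates over 4 completed atomic register operations, all rejected
every completion of the 1 pending operation (op5) was checked; none linearizes
one such order, op1, op2, op3, op4 (pending dropped), breaks at step 4 where op4 load() → 0 is illegal
one such order, op1, op2, op4, op3 (pending dropped), breaks at step 3 where op4 load() → 0 is illegal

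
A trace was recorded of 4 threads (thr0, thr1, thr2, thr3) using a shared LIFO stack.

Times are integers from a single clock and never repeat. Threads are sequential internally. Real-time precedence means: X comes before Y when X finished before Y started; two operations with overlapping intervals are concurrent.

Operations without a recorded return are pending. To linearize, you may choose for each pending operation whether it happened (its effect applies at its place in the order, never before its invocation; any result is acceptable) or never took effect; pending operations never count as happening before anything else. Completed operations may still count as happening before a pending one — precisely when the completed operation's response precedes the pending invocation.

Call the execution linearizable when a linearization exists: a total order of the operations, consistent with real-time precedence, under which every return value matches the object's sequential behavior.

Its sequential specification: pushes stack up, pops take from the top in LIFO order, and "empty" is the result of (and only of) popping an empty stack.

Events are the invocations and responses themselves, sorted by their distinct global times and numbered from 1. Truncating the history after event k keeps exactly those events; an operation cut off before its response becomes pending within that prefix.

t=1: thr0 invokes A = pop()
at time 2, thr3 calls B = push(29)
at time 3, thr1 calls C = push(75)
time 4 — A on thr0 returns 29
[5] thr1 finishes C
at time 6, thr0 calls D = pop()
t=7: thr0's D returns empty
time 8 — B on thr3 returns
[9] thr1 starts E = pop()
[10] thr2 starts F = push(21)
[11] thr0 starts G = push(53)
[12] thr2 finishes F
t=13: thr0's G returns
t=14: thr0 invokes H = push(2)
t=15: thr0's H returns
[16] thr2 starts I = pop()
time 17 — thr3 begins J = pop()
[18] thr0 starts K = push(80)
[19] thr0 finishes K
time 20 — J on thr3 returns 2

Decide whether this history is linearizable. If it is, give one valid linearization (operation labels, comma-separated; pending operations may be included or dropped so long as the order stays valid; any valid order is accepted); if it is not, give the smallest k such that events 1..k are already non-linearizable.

prefix check: 1..6 passes, 1..7 fails once D's time-7 response joins
every one of the 2 real-time-consistent orders over 3 completed LIFO stack ops fails the sequential spec
completion choices over the 1 pending operation (B) were checked; none helps
for example A, C, D (pending dropped) fails at step 1: A pop() → 29 is not legal there
for example C, A, D (pending dropped) fails at step 2: A pop() → 29 is not legal there

not linearizable — minimal violating prefix: 7 events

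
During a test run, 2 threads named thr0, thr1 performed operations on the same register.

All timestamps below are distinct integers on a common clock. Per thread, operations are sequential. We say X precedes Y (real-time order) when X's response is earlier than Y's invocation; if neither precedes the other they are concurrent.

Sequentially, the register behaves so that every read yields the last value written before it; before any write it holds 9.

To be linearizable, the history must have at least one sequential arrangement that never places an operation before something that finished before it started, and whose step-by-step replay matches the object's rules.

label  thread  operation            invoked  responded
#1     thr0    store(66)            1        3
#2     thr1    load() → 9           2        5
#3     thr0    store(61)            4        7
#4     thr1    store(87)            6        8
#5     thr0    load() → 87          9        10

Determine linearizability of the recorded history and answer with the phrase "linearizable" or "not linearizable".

linearizable

witness order: #2, #1, #3, #4, #5
step 1: #2 load() → 9 — value 9
step 2: #1 store(66) — value 66
step 3: #3 store(61) — value 61
step 4: #4 store(87) — value 87
step 5: #5 load() → 87 — value 87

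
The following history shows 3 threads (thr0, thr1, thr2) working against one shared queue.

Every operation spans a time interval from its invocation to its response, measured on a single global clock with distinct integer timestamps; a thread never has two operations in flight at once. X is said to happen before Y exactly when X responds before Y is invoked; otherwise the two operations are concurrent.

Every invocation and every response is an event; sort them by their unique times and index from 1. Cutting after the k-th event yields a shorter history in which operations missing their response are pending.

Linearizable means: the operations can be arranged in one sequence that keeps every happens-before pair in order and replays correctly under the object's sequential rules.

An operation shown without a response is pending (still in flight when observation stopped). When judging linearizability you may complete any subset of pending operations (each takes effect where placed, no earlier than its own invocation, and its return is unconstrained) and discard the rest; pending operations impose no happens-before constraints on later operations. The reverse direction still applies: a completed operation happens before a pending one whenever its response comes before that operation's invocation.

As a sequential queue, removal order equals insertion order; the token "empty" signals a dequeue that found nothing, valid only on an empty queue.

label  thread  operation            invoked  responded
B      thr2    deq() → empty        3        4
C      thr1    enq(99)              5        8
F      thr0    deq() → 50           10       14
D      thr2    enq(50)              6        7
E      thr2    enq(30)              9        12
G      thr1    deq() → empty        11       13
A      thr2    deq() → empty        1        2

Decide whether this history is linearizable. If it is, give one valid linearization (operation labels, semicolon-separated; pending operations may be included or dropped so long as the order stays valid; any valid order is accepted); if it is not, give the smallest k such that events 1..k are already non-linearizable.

not linearizable — minimal violating prefix: 13 events

events 1..12 are fine; event 13 — the response of G at time 13 — makes the prefix non-linearizable
no legal order exists: 4 real-time-consistent candidates over 6 completed queue operations, all rejected
completion choices over the 1 pending operation (F) were checked; none helps
one such order, A, B, C, D, E, G (pending dropped), breaks at step 6 where G deq() → empty is illegal
one such order, A, B, C, D, G, E (pending dropped), breaks at step 5 where G deq() → empty is illegal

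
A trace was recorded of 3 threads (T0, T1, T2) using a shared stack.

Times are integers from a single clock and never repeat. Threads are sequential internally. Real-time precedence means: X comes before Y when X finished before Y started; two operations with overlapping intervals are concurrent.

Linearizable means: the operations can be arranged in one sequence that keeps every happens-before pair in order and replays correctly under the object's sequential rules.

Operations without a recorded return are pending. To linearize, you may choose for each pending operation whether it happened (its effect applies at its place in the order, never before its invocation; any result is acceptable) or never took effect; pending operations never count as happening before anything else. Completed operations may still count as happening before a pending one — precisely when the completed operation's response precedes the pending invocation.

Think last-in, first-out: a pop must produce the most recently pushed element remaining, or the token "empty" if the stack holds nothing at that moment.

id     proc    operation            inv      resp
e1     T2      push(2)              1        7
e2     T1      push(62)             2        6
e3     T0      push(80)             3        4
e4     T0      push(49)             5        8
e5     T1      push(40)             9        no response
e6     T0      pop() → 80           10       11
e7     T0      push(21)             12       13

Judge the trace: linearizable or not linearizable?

not linearizable

cut after 10 events: linearizable; cut after 11 events (e6 responds, time 11): not linearizable
all 12 real-time-respecting orders fail — 5 completed stack operations, no legal replay
completion choices over the 1 pending operation (e5) were checked; none helps
for example e1, e2, e3, e4, e6 (pending dropped) fails at step 5: e6 pop() → 80 is not legal there
for example e1, e3, e2, e4, e6 (pending dropped) fails at step 5: e6 pop() → 80 is not legal there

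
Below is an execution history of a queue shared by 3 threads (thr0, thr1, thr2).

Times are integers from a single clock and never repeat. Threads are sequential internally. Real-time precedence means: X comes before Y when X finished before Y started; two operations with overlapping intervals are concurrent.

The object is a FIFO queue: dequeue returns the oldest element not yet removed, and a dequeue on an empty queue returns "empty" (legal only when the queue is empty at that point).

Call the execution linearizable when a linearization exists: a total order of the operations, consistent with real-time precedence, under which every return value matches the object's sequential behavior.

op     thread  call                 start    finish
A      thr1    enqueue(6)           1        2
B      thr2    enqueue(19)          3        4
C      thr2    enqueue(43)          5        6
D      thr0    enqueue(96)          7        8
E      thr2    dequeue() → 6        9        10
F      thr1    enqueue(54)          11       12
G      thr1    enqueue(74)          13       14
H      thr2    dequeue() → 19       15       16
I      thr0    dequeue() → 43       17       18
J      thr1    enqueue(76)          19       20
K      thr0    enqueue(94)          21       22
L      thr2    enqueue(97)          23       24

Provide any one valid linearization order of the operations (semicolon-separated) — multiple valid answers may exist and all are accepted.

A; B; C; D; E; F; G; H; I; J; K; L

1. A enqueue(6), leaving queue <6>
2. B enqueue(19), leaving queue <6,19>
3. C enqueue(43), leaving queue <6,19,43>
4. D enqueue(96), leaving queue <6,19,43,96>
5. E dequeue() → 6, leaving queue <19,43,96>
6. F enqueue(54), leaving queue <19,43,96,54>
7. G enqueue(74), leaving queue <19,43,96,54,74>
8. H dequeue() → 19, leaving queue <43,96,54,74>
9. I dequeue() → 43, leaving queue <96,54,74>
10. J enqueue(76), leaving queue <96,54,74,76>
11. K enqueue(94), leaving queue <96,54,74,76,94>
12. L enqueue(97), leaving queue <96,54,74,76,94,97>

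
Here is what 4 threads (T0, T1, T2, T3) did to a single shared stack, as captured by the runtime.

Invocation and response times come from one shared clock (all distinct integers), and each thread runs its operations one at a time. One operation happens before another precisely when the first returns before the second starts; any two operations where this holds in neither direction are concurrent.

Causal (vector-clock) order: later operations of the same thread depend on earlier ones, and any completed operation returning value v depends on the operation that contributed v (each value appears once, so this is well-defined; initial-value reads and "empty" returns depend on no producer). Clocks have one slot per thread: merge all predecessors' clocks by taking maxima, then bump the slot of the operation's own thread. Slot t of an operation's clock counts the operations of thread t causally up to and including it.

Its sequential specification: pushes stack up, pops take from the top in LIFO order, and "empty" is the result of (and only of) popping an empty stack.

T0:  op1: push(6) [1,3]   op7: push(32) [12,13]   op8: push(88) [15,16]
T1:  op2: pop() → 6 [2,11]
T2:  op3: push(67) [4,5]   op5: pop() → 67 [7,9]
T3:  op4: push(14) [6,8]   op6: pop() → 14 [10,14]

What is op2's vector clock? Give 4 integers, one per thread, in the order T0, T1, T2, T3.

(1, 1, 0, 0)

invoked at 6, op4 has no predecessors; its own T3 bump gives (0, 0, 0, 1)
invoked at 4, op3 has no predecessors; its own T2 bump gives (0, 0, 1, 0)
invoked at 1, op1 has no predecessors; its own T0 bump gives (1, 0, 0, 0)
VC(op6, invoked at 10): max of VC(op4)=(0, 0, 0, 1), then +1 on thread T3 → (0, 0, 0, 2)
VC(op5, invoked at 7): max of VC(op3)=(0, 0, 1, 0), then +1 on thread T2 → (0, 0, 2, 0)
VC(op2, invoked at 2): max of VC(op1)=(1, 0, 0, 0), then +1 on thread T1 → (1, 1, 0, 0)
VC(op7, invoked at 12): max of VC(op1)=(1, 0, 0, 0), then +1 on thread T0 → (2, 0, 0, 0)
VC(op8, invoked at 15): max of VC(op7)=(2, 0, 0, 0), then +1 on thread T0 → (3, 0, 0, 0)
target: VC(op2) = (1, 1, 0, 0)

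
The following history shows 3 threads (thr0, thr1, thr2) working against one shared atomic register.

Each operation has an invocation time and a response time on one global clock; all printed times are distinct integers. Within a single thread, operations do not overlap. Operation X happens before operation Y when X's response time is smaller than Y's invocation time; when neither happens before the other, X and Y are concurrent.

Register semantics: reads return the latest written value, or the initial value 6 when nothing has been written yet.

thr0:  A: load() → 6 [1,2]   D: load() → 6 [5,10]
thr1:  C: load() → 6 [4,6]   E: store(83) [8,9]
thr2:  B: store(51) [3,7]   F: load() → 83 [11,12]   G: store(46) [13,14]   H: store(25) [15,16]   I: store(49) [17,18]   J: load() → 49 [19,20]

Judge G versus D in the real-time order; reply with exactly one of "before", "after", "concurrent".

after

G spans [13,14], D spans [5,10]
resp(D)=10 < inv(G)=13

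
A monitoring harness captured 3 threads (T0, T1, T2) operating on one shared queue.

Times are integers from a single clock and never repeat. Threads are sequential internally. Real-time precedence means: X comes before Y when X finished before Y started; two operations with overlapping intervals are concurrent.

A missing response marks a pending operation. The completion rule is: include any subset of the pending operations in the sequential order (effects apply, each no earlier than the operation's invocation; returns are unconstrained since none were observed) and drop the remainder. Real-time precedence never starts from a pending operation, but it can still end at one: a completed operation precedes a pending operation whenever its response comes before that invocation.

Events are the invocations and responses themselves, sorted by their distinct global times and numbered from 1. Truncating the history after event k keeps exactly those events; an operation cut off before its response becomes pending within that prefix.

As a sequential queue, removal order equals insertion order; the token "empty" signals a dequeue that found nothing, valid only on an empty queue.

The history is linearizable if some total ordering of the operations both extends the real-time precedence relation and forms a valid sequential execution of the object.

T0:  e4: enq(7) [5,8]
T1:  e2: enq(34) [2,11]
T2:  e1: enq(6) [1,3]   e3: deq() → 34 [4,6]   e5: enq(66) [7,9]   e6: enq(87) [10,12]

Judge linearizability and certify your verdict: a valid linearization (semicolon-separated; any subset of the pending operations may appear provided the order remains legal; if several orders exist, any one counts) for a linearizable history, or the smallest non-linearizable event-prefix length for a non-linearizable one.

linearizable — witness: e2; e1; e3; e4; e5; e6

step 1: e2 enq(34) — queue <34>
step 2: e1 enq(6) — queue <34,6>
step 3: e3 deq() → 34 — queue <6>
step 4: e4 enq(7) — queue <6,7>
step 5: e5 enq(66) — queue <6,7,66>
step 6: e6 enq(87) — queue <6,7,66,87>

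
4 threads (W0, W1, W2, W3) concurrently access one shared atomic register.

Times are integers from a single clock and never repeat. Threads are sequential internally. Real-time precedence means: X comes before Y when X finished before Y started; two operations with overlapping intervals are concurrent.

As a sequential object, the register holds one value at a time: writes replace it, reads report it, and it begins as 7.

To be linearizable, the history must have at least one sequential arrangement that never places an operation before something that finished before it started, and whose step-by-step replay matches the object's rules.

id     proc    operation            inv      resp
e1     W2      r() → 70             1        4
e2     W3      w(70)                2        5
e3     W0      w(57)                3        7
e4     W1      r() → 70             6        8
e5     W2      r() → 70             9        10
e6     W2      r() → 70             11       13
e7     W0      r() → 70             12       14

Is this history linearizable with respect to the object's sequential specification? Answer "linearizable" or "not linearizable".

linearizable

one valid linearization: e3, e2, e1, e4, e5, e6, e7
step 1: e3 w(57) — value 57
step 2: e2 w(70) — value 70
step 3: e1 r() → 70 — value 70
step 4: e4 r() → 70 — value 70
step 5: e5 r() → 70 — value 70
step 6: e6 r() → 70 — value 70
step 7: e7 r() → 70 — value 70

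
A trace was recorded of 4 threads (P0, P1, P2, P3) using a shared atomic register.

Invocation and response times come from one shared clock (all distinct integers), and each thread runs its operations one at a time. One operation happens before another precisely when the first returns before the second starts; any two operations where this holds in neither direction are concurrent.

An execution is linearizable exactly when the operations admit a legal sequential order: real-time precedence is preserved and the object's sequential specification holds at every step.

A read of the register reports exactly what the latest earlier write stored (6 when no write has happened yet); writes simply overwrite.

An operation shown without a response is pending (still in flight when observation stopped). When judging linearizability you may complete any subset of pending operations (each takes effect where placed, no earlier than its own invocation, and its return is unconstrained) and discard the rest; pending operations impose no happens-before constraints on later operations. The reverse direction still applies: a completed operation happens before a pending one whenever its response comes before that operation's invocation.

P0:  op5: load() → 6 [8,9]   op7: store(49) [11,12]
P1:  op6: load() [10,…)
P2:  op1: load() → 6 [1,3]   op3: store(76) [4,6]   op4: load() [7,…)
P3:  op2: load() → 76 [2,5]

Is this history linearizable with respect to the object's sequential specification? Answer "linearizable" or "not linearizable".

events 1..8 are fine; event 9 — the response of op5 at time 9 — makes the prefix non-linearizable
4 completed operations, 3 real-time-consistent orders — every atomic register replay fails
no escape via the 1 pending operation (op4): every completion choice fails
take op1, op2, op3, op5 (pending dropped): step 2 already fails, because op2 load() → 76 cannot occur there
take op1, op3, op2, op5 (pending dropped): step 4 already fails, because op5 load() → 6 cannot occur there

not linearizable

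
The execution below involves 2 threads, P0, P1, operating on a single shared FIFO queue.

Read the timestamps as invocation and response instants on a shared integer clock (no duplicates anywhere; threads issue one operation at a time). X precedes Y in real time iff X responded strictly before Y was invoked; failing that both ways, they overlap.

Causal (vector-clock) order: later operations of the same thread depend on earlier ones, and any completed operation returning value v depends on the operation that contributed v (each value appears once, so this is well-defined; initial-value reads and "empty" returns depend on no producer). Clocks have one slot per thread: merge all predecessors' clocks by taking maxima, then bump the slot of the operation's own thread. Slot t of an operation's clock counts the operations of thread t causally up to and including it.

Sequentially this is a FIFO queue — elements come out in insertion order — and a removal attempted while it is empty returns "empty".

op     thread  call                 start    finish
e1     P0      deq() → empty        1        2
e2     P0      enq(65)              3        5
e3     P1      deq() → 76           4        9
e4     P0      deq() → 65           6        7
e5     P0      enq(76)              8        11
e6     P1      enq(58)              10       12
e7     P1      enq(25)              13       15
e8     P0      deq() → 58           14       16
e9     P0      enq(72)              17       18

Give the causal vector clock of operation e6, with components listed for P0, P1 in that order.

(4, 2)

e1 (invocation 1): nothing precedes it; P0's component alone gives (1, 0)
e2 (invocation 3): componentwise max over VC(e1)=(1, 0), +1 at P0, giving (2, 0)
e4 (invocation 6): componentwise max over VC(e2)=(2, 0), +1 at P0, giving (3, 0)
e5 (invocation 8): componentwise max over VC(e4)=(3, 0), +1 at P0, giving (4, 0)
e3 (invocation 4): componentwise max over VC(e5)=(4, 0), +1 at P1, giving (4, 1)
e6 (invocation 10): componentwise max over VC(e3)=(4, 1), +1 at P1, giving (4, 2)
e7 (invocation 13): componentwise max over VC(e6)=(4, 2), +1 at P1, giving (4, 3)
e8 (invocation 14): componentwise max over VC(e5)=(4, 0), VC(e6)=(4, 2), +1 at P0, giving (5, 2)
e9 (invocation 17): componentwise max over VC(e8)=(5, 2), +1 at P0, giving (6, 2)
target: VC(e6) = (4, 2)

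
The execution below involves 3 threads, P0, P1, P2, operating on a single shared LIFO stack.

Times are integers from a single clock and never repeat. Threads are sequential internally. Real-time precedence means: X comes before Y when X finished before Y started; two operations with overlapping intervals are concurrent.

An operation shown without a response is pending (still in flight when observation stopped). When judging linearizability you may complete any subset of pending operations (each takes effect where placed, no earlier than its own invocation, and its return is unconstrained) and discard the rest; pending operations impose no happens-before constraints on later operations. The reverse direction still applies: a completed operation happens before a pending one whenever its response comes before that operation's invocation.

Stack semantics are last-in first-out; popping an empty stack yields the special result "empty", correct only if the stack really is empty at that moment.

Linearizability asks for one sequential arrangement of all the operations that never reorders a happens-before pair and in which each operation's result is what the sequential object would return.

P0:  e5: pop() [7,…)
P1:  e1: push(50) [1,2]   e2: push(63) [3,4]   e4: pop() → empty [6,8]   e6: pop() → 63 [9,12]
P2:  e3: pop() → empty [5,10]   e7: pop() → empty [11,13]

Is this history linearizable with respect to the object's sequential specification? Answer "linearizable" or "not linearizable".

not linearizable

through event 9 a valid linearization exists; event 10 (e3 responding at time 10) ends that
checked exhaustively: 2 real-time-consistent orders of 4 completed operations, zero legal LIFO stack replays
including or dropping the 2 pending operations (e5, e6) in any combination fails
for example e1, e2, e3, e4 (pending dropped) fails at step 3: e3 pop() → empty is not legal there
for example e1, e2, e4, e3 (pending dropped) fails at step 3: e4 pop() → empty is not legal there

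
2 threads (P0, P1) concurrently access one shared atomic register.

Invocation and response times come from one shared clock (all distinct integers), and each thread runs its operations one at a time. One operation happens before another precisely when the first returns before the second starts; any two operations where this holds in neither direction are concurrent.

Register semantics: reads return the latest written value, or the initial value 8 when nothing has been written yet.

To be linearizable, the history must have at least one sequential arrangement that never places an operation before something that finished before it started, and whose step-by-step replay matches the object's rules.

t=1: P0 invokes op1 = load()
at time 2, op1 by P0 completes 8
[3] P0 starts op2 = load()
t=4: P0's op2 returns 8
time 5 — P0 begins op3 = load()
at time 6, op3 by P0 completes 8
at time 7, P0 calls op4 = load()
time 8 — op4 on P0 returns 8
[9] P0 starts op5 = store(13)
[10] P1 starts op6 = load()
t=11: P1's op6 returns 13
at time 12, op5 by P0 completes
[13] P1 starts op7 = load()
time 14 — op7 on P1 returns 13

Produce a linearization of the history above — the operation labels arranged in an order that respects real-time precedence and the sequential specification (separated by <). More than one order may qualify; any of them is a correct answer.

step 1: op1 load() → 8 — value 8
step 2: op2 load() → 8 — value 8
step 3: op3 load() → 8 — value 8
step 4: op4 load() → 8 — value 8
step 5: op5 store(13) — value 13
step 6: op6 load() → 13 — value 13
step 7: op7 load() → 13 — value 13

op1 < op2 < op3 < op4 < op5 < op6 < op7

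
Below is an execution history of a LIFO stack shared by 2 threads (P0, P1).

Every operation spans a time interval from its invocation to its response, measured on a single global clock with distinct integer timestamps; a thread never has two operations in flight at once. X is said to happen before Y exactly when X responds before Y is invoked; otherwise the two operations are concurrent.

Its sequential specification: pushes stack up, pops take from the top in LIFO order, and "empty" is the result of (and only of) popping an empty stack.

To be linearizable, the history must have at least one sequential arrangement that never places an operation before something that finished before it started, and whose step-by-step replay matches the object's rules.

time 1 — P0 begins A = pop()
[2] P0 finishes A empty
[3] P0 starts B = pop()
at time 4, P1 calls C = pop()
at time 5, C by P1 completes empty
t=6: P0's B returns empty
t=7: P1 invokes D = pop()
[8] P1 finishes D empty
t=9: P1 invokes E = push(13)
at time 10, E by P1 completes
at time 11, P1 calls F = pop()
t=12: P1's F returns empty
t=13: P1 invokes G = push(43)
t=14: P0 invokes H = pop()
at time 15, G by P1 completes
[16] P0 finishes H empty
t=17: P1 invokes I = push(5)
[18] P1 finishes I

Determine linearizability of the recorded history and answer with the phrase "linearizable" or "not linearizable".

already the first 12 events (up to F's response at time 12) admit no linearization; the first 11 still do
the 6 completed operations admit 2 real-time orders; each fails the LIFO stack replay
sample order A, B, C, D, E, F stalls at step 6 — F pop() → empty has no legal effect
sample order A, C, B, D, E, F stalls at step 6 — F pop() → empty has no legal effect

not linearizable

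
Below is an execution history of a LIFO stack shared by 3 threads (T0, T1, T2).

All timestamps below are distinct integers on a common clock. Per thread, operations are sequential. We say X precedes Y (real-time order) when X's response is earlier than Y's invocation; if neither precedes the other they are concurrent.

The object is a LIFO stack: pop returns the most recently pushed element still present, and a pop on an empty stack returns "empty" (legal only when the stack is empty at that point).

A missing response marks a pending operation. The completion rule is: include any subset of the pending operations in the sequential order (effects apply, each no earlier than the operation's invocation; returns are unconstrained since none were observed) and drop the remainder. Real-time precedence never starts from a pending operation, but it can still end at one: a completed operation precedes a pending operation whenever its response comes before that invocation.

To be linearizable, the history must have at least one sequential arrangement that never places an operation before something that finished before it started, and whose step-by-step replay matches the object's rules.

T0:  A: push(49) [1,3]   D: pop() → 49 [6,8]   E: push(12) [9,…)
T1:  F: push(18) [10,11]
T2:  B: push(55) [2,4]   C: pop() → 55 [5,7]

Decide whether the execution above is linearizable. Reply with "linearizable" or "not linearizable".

linearizable

one valid linearization: A, B, C, D, E, F
1. A push(49), leaving stack <49>
2. B push(55), leaving stack <49,55>
3. C pop() → 55, leaving stack <49>
4. D pop() → 49, leaving stack <>
5. E push(12) (pending, included), leaving stack <12>
6. F push(18), leaving stack <12,18>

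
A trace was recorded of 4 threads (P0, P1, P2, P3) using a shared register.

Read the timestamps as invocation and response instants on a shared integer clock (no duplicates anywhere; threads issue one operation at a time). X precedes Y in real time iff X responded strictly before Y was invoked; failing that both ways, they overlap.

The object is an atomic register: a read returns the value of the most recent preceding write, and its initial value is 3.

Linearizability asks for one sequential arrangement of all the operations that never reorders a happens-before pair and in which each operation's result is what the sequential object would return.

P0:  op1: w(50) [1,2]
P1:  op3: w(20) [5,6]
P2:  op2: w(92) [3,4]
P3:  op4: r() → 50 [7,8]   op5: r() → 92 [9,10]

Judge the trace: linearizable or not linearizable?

prefix check: 1..7 passes, 1..8 fails once op4's time-8 response joins
the sole real-time-consistent order of 4 completed operations fails the register replay
one such order, op1, op2, op3, op4, breaks at step 4 where op4 r() → 50 is illegal

not linearizable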